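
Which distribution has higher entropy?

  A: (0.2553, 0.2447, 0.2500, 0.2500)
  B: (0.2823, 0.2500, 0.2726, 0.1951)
A

Both distributions are close to uniform, making this a harder comparison.

H(A) = 1.9998 bits
H(B) = 1.9863 bits

The distribution closer to uniform has higher entropy.
Answer: A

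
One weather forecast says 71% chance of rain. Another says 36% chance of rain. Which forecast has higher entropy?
36% forecast

Treat each forecast as a Bernoulli distribution. Binary entropy is maximized at p=0.5 and falls off symmetrically toward 0 or 1. The 36% forecast is closer to 50%, so it is more uncertain. H(71%) ≈ 0.869 bits, H(36%) ≈ 0.943 bits.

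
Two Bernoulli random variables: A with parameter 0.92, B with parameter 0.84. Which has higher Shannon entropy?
B

For binary distributions, entropy is maximized at p=0.5 and decreases as p moves toward 0 or 1.

H(A) = H(0.92) = 0.4022 bits
H(B) = H(0.84) = 0.6343 bits

Distribution B (p=0.84) is closer to uniform (p=0.5), so it has higher entropy.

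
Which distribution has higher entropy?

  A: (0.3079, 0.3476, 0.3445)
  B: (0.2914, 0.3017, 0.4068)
A

Both distributions are close to uniform, making this a harder comparison.

H(A) = 1.5828 bits
H(B) = 1.5679 bits

The distribution closer to uniform has higher entropy.
Answer: A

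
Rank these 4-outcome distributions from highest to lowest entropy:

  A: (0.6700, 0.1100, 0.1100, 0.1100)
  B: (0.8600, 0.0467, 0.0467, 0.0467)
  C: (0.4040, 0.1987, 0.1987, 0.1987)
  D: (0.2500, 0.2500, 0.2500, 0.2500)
D > C > A > B

Key insight: Entropy is maximized by uniform distributions and minimized by concentrated distributions.

Entropies:
  H(A) = 1.4380 bits
  H(B) = 0.8061 bits
  H(C) = 1.9179 bits
  H(D) = 2.0000 bits

Ranking: D > C > A > B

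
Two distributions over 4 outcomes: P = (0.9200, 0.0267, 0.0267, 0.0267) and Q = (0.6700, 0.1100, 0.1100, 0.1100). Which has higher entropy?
Q

P is highly concentrated on one outcome (92%), making it nearly deterministic. Q spreads its mass more evenly (max 67%). The more spread-out distribution has higher entropy: H(P) ≈ 0.529 bits, H(Q) ≈ 1.438 bits.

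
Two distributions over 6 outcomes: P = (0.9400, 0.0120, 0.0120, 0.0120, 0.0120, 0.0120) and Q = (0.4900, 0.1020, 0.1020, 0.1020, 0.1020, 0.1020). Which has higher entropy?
Q

P is highly concentrated on one outcome (94%), making it nearly deterministic. Q spreads its mass more evenly (max 49%). The more spread-out distribution has higher entropy: H(P) ≈ 0.467 bits, H(Q) ≈ 2.184 bits.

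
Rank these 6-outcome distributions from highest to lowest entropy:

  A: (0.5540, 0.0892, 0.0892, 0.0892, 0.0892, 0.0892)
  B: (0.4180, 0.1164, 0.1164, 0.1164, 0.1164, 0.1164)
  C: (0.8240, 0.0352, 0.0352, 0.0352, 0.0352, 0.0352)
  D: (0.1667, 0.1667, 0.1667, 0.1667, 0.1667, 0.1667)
D > B > A > C

Key insight: Entropy is maximized by uniform distributions and minimized by concentrated distributions.

Entropies:
  H(A) = 2.0271 bits
  H(B) = 2.3319 bits
  H(C) = 1.0799 bits
  H(D) = 2.5850 bits

Ranking: D > B > A > C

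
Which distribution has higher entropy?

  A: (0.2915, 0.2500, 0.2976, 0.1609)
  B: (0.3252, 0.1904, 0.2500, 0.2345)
B

Both distributions are close to uniform, making this a harder comparison.

H(A) = 1.9629 bits
H(B) = 1.9732 bits

The distribution closer to uniform has higher entropy.
Answer: B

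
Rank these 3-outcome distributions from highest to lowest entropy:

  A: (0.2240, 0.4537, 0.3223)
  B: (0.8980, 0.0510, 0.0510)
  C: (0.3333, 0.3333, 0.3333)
C > A > B

Key insight: Entropy is maximized by uniform distributions and minimized by concentrated distributions.

- Uniform distributions have maximum entropy log₂(3) = 1.5850 bits
- The more "peaked" or concentrated a distribution, the lower its entropy

Entropies:
  H(A) = 1.5273 bits
  H(B) = 0.5773 bits
  H(C) = 1.5850 bits

Ranking: C > A > B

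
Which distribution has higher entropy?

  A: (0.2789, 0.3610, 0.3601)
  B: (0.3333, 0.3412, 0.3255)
B

Both distributions are close to uniform, making this a harder comparison.

H(A) = 1.5751 bits
H(B) = 1.5847 bits

The distribution closer to uniform has higher entropy.
Answer: B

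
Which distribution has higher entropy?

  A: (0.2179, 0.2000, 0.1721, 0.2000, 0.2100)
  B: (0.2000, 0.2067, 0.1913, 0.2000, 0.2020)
B

Both distributions are close to uniform, making this a harder comparison.

H(A) = 2.3175 bits
H(B) = 2.3215 bits

The distribution closer to uniform has higher entropy.
Answer: B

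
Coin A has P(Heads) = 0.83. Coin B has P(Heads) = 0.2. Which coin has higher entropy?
B

For binary distributions, entropy is maximized at p=0.5 and decreases as p moves toward 0 or 1.

H(A) = H(0.83) = 0.6577 bits
H(B) = H(0.2) = 0.7219 bits

Distribution B (p=0.2) is closer to uniform (p=0.5), so it has higher entropy.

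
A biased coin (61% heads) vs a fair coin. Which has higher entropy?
Fair coin

The fair coin is uniform (p=0.5), maximizing binary entropy at 1 bit. The biased coin has H(0.61) ≈ 0.965 bits — its outcome is more predictable, so its entropy is lower.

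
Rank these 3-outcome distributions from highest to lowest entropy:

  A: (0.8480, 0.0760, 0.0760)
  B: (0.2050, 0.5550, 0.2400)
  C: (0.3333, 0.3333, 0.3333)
C > B > A

Key insight: Entropy is maximized by uniform distributions and minimized by concentrated distributions.

- Uniform distributions have maximum entropy log₂(3) = 1.5850 bits
- The more "peaked" or concentrated a distribution, the lower its entropy

Entropies:
  H(A) = 0.7668 bits
  H(B) = 1.4343 bits
  H(C) = 1.5850 bits

Ranking: C > B > A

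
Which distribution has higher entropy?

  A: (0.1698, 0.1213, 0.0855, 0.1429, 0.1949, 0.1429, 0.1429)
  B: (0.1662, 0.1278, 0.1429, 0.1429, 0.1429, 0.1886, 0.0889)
B

Both distributions are close to uniform, making this a harder comparison.

H(A) = 2.7697 bits
H(B) = 2.7769 bits

The distribution closer to uniform has higher entropy.
Answer: B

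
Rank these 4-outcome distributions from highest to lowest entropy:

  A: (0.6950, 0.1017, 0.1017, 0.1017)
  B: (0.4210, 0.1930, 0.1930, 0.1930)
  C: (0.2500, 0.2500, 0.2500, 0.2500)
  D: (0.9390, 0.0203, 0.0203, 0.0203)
C > B > A > D

Key insight: Entropy is maximized by uniform distributions and minimized by concentrated distributions.

Entropies:
  H(A) = 1.3707 bits
  H(B) = 1.8996 bits
  H(C) = 2.0000 bits
  H(D) = 0.4281 bits

Ranking: C > B > A > D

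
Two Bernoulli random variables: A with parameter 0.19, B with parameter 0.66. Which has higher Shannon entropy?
B

For binary distributions, entropy is maximized at p=0.5 and decreases as p moves toward 0 or 1.

H(A) = H(0.19) = 0.7015 bits
H(B) = H(0.66) = 0.9248 bits

Distribution B (p=0.66) is closer to uniform (p=0.5), so it has higher entropy.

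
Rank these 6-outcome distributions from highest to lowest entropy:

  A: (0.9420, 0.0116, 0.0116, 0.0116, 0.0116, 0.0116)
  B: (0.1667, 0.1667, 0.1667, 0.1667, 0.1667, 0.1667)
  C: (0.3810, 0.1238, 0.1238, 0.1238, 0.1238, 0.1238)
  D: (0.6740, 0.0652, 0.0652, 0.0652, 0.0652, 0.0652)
B > C > D > A

Key insight: Entropy is maximized by uniform distributions and minimized by concentrated distributions.

Entropies:
  H(A) = 0.4541 bits
  H(B) = 2.5850 bits
  H(C) = 2.3960 bits
  H(D) = 1.6677 bits

Ranking: B > C > D > A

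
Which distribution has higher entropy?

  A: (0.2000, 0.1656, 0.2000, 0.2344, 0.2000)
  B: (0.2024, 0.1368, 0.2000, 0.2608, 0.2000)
A

Both distributions are close to uniform, making this a harder comparison.

H(A) = 2.3133 bits
H(B) = 2.2935 bits

The distribution closer to uniform has higher entropy.
Answer: A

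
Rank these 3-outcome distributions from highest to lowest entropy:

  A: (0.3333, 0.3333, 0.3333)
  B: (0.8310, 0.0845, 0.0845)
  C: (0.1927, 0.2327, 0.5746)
A > C > B

Key insight: Entropy is maximized by uniform distributions and minimized by concentrated distributions.

- Uniform distributions have maximum entropy log₂(3) = 1.5850 bits
- The more "peaked" or concentrated a distribution, the lower its entropy

Entropies:
  H(A) = 1.5850 bits
  H(B) = 0.8244 bits
  H(C) = 1.4066 bits

Ranking: A > C > B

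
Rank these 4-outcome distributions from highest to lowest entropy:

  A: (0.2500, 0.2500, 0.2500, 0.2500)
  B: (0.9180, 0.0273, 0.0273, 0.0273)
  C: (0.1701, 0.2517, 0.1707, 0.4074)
A > C > B

Key insight: Entropy is maximized by uniform distributions and minimized by concentrated distributions.

- Uniform distributions have maximum entropy log₂(4) = 2.0000 bits
- The more "peaked" or concentrated a distribution, the lower its entropy

Entropies:
  H(A) = 2.0000 bits
  H(B) = 0.5392 bits
  H(C) = 1.8989 bits

Ranking: A > C > B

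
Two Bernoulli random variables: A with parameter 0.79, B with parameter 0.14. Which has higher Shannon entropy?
A

For binary distributions, entropy is maximized at p=0.5 and decreases as p moves toward 0 or 1.

H(A) = H(0.79) = 0.7415 bits
H(B) = H(0.14) = 0.5842 bits

Distribution A (p=0.79) is closer to uniform (p=0.5), so it has higher entropy.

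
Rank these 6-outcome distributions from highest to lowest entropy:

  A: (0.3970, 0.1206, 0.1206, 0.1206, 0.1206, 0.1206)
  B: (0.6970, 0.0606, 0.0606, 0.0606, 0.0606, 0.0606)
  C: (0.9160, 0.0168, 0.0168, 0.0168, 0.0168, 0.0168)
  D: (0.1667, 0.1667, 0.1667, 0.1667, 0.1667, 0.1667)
D > A > B > C

Key insight: Entropy is maximized by uniform distributions and minimized by concentrated distributions.

Entropies:
  H(A) = 2.3693 bits
  H(B) = 1.5885 bits
  H(C) = 0.6112 bits
  H(D) = 2.5850 bits

Ranking: D > A > B > C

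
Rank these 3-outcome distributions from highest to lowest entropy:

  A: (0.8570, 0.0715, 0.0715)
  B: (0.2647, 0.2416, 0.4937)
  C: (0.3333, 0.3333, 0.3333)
C > B > A

Key insight: Entropy is maximized by uniform distributions and minimized by concentrated distributions.

- Uniform distributions have maximum entropy log₂(3) = 1.5850 bits
- The more "peaked" or concentrated a distribution, the lower its entropy

Entropies:
  H(A) = 0.7350 bits
  H(B) = 1.5054 bits
  H(C) = 1.5850 bits

Ranking: C > B > A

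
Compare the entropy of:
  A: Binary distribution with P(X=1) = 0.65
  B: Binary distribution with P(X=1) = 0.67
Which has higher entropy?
A

For binary distributions, entropy is maximized at p=0.5 and decreases as p moves toward 0 or 1.

H(A) = H(0.65) = 0.9341 bits
H(B) = H(0.67) = 0.9149 bits

Distribution A (p=0.65) is closer to uniform (p=0.5), so it has higher entropy.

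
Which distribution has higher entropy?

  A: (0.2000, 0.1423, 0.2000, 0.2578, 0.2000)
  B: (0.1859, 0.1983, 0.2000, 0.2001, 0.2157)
B

Both distributions are close to uniform, making this a harder comparison.

H(A) = 2.2975 bits
H(B) = 2.3203 bits

The distribution closer to uniform has higher entropy.
Answer: B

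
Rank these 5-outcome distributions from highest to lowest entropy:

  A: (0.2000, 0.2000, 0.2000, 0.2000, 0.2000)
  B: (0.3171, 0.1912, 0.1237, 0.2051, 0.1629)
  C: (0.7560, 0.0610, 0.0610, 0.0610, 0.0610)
A > B > C

Key insight: Entropy is maximized by uniform distributions and minimized by concentrated distributions.

- Uniform distributions have maximum entropy log₂(5) = 2.3219 bits
- The more "peaked" or concentrated a distribution, the lower its entropy

Entropies:
  H(A) = 2.3219 bits
  H(B) = 2.2500 bits
  H(C) = 1.2896 bits

Ranking: A > B > C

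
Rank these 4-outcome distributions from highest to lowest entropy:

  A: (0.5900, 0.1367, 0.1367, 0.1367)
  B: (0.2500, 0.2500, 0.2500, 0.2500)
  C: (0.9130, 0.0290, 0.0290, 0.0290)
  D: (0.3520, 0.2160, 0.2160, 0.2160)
B > D > A > C

Key insight: Entropy is maximized by uniform distributions and minimized by concentrated distributions.

Entropies:
  H(A) = 1.6263 bits
  H(B) = 2.0000 bits
  H(C) = 0.5643 bits
  H(D) = 1.9629 bits

Ranking: B > D > A > C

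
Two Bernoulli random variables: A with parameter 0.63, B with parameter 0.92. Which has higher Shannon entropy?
A

For binary distributions, entropy is maximized at p=0.5 and decreases as p moves toward 0 or 1.

H(A) = H(0.63) = 0.9507 bits
H(B) = H(0.92) = 0.4022 bits

Distribution A (p=0.63) is closer to uniform (p=0.5), so it has higher entropy.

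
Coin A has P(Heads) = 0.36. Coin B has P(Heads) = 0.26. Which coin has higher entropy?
A

For binary distributions, entropy is maximized at p=0.5 and decreases as p moves toward 0 or 1.

H(A) = H(0.36) = 0.9427 bits
H(B) = H(0.26) = 0.8267 bits

Distribution A (p=0.36) is closer to uniform (p=0.5), so it has higher entropy.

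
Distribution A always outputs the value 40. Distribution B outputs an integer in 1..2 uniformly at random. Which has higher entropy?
B

A is deterministic, so H(A) = 0. B is uniform over 2 outcomes, so H(B) = log₂(2) = 1.000 bits. Any distribution with genuine randomness has higher entropy than a deterministic one.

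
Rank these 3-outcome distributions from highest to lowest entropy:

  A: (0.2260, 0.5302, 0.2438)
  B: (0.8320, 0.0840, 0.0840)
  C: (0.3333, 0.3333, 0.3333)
C > A > B

Key insight: Entropy is maximized by uniform distributions and minimized by concentrated distributions.

- Uniform distributions have maximum entropy log₂(3) = 1.5850 bits
- The more "peaked" or concentrated a distribution, the lower its entropy

Entropies:
  H(A) = 1.4667 bits
  H(B) = 0.8211 bits
  H(C) = 1.5850 bits

Ranking: C > A > B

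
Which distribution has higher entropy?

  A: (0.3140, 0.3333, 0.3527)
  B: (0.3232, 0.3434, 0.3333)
B

Both distributions are close to uniform, making this a harder comparison.

H(A) = 1.5833 bits
H(B) = 1.5845 bits

The distribution closer to uniform has higher entropy.
Answer: B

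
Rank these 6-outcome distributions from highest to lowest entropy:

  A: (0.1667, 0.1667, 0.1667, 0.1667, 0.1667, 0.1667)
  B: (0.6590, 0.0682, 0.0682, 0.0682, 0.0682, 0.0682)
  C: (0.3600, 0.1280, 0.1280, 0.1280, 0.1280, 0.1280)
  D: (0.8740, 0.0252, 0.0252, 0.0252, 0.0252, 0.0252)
A > C > B > D

Key insight: Entropy is maximized by uniform distributions and minimized by concentrated distributions.

Entropies:
  H(A) = 2.5850 bits
  H(B) = 1.7175 bits
  H(C) = 2.4287 bits
  H(D) = 0.8389 bits

Ranking: A > C > B > D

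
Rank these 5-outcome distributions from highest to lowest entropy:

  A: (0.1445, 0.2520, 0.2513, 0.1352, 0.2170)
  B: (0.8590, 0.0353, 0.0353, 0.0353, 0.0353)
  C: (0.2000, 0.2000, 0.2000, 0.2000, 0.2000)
C > A > B

Key insight: Entropy is maximized by uniform distributions and minimized by concentrated distributions.

- Uniform distributions have maximum entropy log₂(5) = 2.3219 bits
- The more "peaked" or concentrated a distribution, the lower its entropy

Entropies:
  H(A) = 2.2737 bits
  H(B) = 0.8689 bits
  H(C) = 2.3219 bits

Ranking: C > A > B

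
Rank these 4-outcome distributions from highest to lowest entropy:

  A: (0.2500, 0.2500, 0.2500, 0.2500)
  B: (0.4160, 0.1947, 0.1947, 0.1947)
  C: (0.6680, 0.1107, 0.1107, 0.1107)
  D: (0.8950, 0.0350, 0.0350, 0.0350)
A > B > C > D

Key insight: Entropy is maximized by uniform distributions and minimized by concentrated distributions.

Entropies:
  H(A) = 2.0000 bits
  H(B) = 1.9052 bits
  H(C) = 1.4432 bits
  H(D) = 0.6511 bits

Ranking: A > B > C > D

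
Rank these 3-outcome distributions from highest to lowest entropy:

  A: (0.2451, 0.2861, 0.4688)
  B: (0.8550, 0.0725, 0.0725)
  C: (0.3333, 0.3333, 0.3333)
C > A > B

Key insight: Entropy is maximized by uniform distributions and minimized by concentrated distributions.

- Uniform distributions have maximum entropy log₂(3) = 1.5850 bits
- The more "peaked" or concentrated a distribution, the lower its entropy

Entropies:
  H(A) = 1.5261 bits
  H(B) = 0.7422 bits
  H(C) = 1.5850 bits

Ranking: C > A > B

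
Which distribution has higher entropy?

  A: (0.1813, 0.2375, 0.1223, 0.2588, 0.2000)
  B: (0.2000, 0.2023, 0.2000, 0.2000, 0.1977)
B

Both distributions are close to uniform, making this a harder comparison.

H(A) = 2.2791 bits
H(B) = 2.3219 bits

The distribution closer to uniform has higher entropy.
Answer: B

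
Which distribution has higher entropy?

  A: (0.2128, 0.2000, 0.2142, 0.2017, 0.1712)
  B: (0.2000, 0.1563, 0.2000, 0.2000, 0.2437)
A

Both distributions are close to uniform, making this a harder comparison.

H(A) = 2.3175 bits
H(B) = 2.3081 bits

The distribution closer to uniform has higher entropy.
Answer: A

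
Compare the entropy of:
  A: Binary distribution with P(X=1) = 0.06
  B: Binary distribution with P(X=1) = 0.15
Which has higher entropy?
B

For binary distributions, entropy is maximized at p=0.5 and decreases as p moves toward 0 or 1.

H(A) = H(0.06) = 0.3274 bits
H(B) = H(0.15) = 0.6098 bits

Distribution B (p=0.15) is closer to uniform (p=0.5), so it has higher entropy.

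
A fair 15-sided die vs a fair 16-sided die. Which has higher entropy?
16-sided die

Both are uniform distributions; for uniform over n outcomes, H = log₂(n). H(15-sided) = log₂(15) = 3.907 bits and H(16-sided) = log₂(16) = 4.000 bits. More outcomes in a uniform distribution means higher entropy.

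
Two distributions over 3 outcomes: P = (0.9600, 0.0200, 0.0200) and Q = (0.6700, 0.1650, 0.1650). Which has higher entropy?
Q

P is highly concentrated on one outcome (96%), making it nearly deterministic. Q spreads its mass more evenly (max 67%). The more spread-out distribution has higher entropy: H(P) ≈ 0.282 bits, H(Q) ≈ 1.245 bits.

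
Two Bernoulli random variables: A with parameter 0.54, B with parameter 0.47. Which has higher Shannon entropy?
B

For binary distributions, entropy is maximized at p=0.5 and decreases as p moves toward 0 or 1.

H(A) = H(0.54) = 0.9954 bits
H(B) = H(0.47) = 0.9974 bits

Distribution B (p=0.47) is closer to uniform (p=0.5), so it has higher entropy.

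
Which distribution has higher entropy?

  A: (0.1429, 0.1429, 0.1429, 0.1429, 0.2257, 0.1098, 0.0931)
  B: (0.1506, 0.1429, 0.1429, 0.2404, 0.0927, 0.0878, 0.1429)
A

Both distributions are close to uniform, making this a harder comparison.

H(A) = 2.7576 bits
H(B) = 2.7349 bits

The distribution closer to uniform has higher entropy.
Answer: A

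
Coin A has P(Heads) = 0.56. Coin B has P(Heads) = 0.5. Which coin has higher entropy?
B

For binary distributions, entropy is maximized at p=0.5 and decreases as p moves toward 0 or 1.

H(A) = H(0.56) = 0.9896 bits
H(B) = H(0.5) = 1.0000 bits

Distribution B (p=0.5) is closer to uniform (p=0.5), so it has higher entropy.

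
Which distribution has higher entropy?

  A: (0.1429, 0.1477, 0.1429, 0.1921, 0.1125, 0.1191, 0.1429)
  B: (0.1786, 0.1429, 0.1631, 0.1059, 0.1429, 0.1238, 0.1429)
B

Both distributions are close to uniform, making this a harder comparison.

H(A) = 2.7882 bits
H(B) = 2.7899 bits

The distribution closer to uniform has higher entropy.
Answer: B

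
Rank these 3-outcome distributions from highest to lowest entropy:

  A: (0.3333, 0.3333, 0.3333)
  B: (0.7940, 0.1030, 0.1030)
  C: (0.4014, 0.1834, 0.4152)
A > C > B

Key insight: Entropy is maximized by uniform distributions and minimized by concentrated distributions.

- Uniform distributions have maximum entropy log₂(3) = 1.5850 bits
- The more "peaked" or concentrated a distribution, the lower its entropy

Entropies:
  H(A) = 1.5850 bits
  H(B) = 0.9398 bits
  H(C) = 1.5039 bits

Ranking: A > C > B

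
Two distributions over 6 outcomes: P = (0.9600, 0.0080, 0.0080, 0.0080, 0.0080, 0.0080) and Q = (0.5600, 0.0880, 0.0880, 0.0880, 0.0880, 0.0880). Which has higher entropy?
Q

P is highly concentrated on one outcome (96%), making it nearly deterministic. Q spreads its mass more evenly (max 56%). The more spread-out distribution has higher entropy: H(P) ≈ 0.335 bits, H(Q) ≈ 2.011 bits.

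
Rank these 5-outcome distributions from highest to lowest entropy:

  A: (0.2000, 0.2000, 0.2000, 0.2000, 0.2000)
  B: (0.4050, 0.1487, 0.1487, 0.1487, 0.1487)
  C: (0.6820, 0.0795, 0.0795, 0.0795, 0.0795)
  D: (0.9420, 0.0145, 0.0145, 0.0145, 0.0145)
A > B > C > D

Key insight: Entropy is maximized by uniform distributions and minimized by concentrated distributions.

Entropies:
  H(A) = 2.3219 bits
  H(B) = 2.1638 bits
  H(C) = 1.5382 bits
  H(D) = 0.4355 bits

Ranking: A > B > C > D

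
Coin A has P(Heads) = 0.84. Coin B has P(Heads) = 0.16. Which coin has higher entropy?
Equal

For binary distributions, entropy is maximized at p=0.5 and decreases as p moves toward 0 or 1.

H(A) = H(0.84) = 0.6343 bits
H(B) = H(0.16) = 0.6343 bits

Both distributions are equally far from uniform (|0.84-0.5| = |0.16-0.5|), so they have the same entropy.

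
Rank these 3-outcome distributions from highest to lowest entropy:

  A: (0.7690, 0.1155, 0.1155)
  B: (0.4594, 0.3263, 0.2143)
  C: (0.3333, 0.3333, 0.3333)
C > B > A

Key insight: Entropy is maximized by uniform distributions and minimized by concentrated distributions.

- Uniform distributions have maximum entropy log₂(3) = 1.5850 bits
- The more "peaked" or concentrated a distribution, the lower its entropy

Entropies:
  H(A) = 1.0108 bits
  H(B) = 1.5189 bits
  H(C) = 1.5850 bits

Ranking: C > B > A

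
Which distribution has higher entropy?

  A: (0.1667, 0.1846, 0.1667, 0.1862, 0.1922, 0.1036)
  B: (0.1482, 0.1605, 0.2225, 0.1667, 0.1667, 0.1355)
B

Both distributions are close to uniform, making this a harder comparison.

H(A) = 2.5594 bits
H(B) = 2.5666 bits

The distribution closer to uniform has higher entropy.
Answer: B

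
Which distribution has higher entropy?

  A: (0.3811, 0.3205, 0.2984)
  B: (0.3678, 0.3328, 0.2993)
B

Both distributions are close to uniform, making this a harder comparison.

H(A) = 1.5771 bits
H(B) = 1.5799 bits

The distribution closer to uniform has higher entropy.
Answer: B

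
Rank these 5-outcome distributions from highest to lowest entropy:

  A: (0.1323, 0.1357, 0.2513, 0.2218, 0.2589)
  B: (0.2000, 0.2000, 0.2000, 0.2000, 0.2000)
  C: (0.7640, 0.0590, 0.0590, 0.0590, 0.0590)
B > A > C

Key insight: Entropy is maximized by uniform distributions and minimized by concentrated distributions.

- Uniform distributions have maximum entropy log₂(5) = 2.3219 bits
- The more "peaked" or concentrated a distribution, the lower its entropy

Entropies:
  H(A) = 2.2645 bits
  H(B) = 2.3219 bits
  H(C) = 1.2603 bits

Ranking: B > A > C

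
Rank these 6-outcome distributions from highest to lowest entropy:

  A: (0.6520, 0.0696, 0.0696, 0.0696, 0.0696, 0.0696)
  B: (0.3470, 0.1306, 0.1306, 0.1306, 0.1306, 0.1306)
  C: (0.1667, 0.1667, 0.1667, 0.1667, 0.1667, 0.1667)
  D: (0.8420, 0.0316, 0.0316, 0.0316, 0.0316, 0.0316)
C > B > A > D

Key insight: Entropy is maximized by uniform distributions and minimized by concentrated distributions.

Entropies:
  H(A) = 1.7403 bits
  H(B) = 2.4476 bits
  H(C) = 2.5850 bits
  H(D) = 0.9964 bits

Ranking: C > B > A > D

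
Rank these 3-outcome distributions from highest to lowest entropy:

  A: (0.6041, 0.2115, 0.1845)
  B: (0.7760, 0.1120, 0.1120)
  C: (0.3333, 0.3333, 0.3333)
C > A > B

Key insight: Entropy is maximized by uniform distributions and minimized by concentrated distributions.

- Uniform distributions have maximum entropy log₂(3) = 1.5850 bits
- The more "peaked" or concentrated a distribution, the lower its entropy

Entropies:
  H(A) = 1.3631 bits
  H(B) = 0.9914 bits
  H(C) = 1.5850 bits

Ranking: C > A > B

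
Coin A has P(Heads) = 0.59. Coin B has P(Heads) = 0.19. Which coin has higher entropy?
A

For binary distributions, entropy is maximized at p=0.5 and decreases as p moves toward 0 or 1.

H(A) = H(0.59) = 0.9765 bits
H(B) = H(0.19) = 0.7015 bits

Distribution A (p=0.59) is closer to uniform (p=0.5), so it has higher entropy.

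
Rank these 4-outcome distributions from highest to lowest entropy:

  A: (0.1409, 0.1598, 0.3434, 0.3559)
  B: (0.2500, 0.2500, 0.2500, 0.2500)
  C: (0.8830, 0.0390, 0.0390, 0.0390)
B > A > C

Key insight: Entropy is maximized by uniform distributions and minimized by concentrated distributions.

- Uniform distributions have maximum entropy log₂(4) = 2.0000 bits
- The more "peaked" or concentrated a distribution, the lower its entropy

Entropies:
  H(A) = 1.8811 bits
  H(B) = 2.0000 bits
  H(C) = 0.7061 bits

Ranking: B > A > C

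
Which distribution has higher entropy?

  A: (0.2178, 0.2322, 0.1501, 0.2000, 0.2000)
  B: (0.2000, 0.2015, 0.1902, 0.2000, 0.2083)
B

Both distributions are close to uniform, making this a harder comparison.

H(A) = 2.3074 bits
H(B) = 2.3213 bits

The distribution closer to uniform has higher entropy.
Answer: B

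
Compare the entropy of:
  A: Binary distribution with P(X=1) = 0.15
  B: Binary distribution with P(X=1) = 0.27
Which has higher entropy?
B

For binary distributions, entropy is maximized at p=0.5 and decreases as p moves toward 0 or 1.

H(A) = H(0.15) = 0.6098 bits
H(B) = H(0.27) = 0.8415 bits

Distribution B (p=0.27) is closer to uniform (p=0.5), so it has higher entropy.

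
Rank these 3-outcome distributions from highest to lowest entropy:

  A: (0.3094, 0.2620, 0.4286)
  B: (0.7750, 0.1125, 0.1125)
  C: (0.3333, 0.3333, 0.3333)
C > A > B

Key insight: Entropy is maximized by uniform distributions and minimized by concentrated distributions.

- Uniform distributions have maximum entropy log₂(3) = 1.5850 bits
- The more "peaked" or concentrated a distribution, the lower its entropy

Entropies:
  H(A) = 1.5538 bits
  H(B) = 0.9942 bits
  H(C) = 1.5850 bits

Ranking: C > A > B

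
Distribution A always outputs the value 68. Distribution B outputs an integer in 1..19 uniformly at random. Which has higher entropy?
B

A is deterministic, so H(A) = 0. B is uniform over 19 outcomes, so H(B) = log₂(19) = 4.248 bits. Any distribution with genuine randomness has higher entropy than a deterministic one.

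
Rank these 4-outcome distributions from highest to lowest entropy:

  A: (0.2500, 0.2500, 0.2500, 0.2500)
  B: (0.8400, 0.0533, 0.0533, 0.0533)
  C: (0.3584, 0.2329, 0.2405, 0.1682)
A > C > B

Key insight: Entropy is maximized by uniform distributions and minimized by concentrated distributions.

- Uniform distributions have maximum entropy log₂(4) = 2.0000 bits
- The more "peaked" or concentrated a distribution, the lower its entropy

Entropies:
  H(A) = 2.0000 bits
  H(B) = 0.8879 bits
  H(C) = 1.9472 bits

Ranking: A > C > B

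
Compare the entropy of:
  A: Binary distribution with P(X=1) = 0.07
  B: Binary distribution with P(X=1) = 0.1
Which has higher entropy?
B

For binary distributions, entropy is maximized at p=0.5 and decreases as p moves toward 0 or 1.

H(A) = H(0.07) = 0.3659 bits
H(B) = H(0.1) = 0.4690 bits

Distribution B (p=0.1) is closer to uniform (p=0.5), so it has higher entropy.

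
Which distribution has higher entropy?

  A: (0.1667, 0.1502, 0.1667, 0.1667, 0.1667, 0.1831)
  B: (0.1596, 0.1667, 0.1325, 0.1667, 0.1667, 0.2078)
A

Both distributions are close to uniform, making this a harder comparison.

H(A) = 2.5826 bits
H(B) = 2.5725 bits

The distribution closer to uniform has higher entropy.
Answer: A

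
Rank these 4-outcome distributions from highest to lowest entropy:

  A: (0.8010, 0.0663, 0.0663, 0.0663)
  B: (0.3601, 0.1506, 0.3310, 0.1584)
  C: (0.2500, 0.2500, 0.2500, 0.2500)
C > B > A

Key insight: Entropy is maximized by uniform distributions and minimized by concentrated distributions.

- Uniform distributions have maximum entropy log₂(4) = 2.0000 bits
- The more "peaked" or concentrated a distribution, the lower its entropy

Entropies:
  H(A) = 1.0353 bits
  H(B) = 1.8909 bits
  H(C) = 2.0000 bits

Ranking: C > B > A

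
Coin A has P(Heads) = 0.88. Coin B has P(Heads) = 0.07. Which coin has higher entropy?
A

For binary distributions, entropy is maximized at p=0.5 and decreases as p moves toward 0 or 1.

H(A) = H(0.88) = 0.5294 bits
H(B) = H(0.07) = 0.3659 bits

Distribution A (p=0.88) is closer to uniform (p=0.5), so it has higher entropy.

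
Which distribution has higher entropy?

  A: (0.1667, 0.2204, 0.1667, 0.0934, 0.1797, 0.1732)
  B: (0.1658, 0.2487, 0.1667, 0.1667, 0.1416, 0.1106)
A

Both distributions are close to uniform, making this a harder comparison.

H(A) = 2.5451 bits
H(B) = 2.5413 bits

The distribution closer to uniform has higher entropy.
Answer: A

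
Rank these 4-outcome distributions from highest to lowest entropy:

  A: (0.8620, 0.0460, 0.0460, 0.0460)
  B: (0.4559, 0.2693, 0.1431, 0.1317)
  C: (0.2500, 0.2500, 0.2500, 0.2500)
C > B > A

Key insight: Entropy is maximized by uniform distributions and minimized by concentrated distributions.

- Uniform distributions have maximum entropy log₂(4) = 2.0000 bits
- The more "peaked" or concentrated a distribution, the lower its entropy

Entropies:
  H(A) = 0.7977 bits
  H(B) = 1.8129 bits
  H(C) = 2.0000 bits

Ranking: C > B > A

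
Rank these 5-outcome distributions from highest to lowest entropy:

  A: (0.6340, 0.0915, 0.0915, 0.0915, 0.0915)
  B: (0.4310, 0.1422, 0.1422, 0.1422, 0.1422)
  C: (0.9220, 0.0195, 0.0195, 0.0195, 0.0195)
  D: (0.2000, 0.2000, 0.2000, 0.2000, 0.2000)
D > B > A > C

Key insight: Entropy is maximized by uniform distributions and minimized by concentrated distributions.

Entropies:
  H(A) = 1.6796 bits
  H(B) = 2.1242 bits
  H(C) = 0.5511 bits
  H(D) = 2.3219 bits

Ranking: D > B > A > C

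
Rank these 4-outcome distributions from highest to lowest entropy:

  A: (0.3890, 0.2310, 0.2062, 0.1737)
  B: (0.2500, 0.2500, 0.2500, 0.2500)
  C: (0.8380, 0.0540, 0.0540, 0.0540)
B > A > C

Key insight: Entropy is maximized by uniform distributions and minimized by concentrated distributions.

- Uniform distributions have maximum entropy log₂(4) = 2.0000 bits
- The more "peaked" or concentrated a distribution, the lower its entropy

Entropies:
  H(A) = 1.9267 bits
  H(B) = 2.0000 bits
  H(C) = 0.8958 bits

Ranking: B > A > C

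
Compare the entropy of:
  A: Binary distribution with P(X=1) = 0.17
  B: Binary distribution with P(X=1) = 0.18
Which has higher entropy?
B

For binary distributions, entropy is maximized at p=0.5 and decreases as p moves toward 0 or 1.

H(A) = H(0.17) = 0.6577 bits
H(B) = H(0.18) = 0.6801 bits

Distribution B (p=0.18) is closer to uniform (p=0.5), so it has higher entropy.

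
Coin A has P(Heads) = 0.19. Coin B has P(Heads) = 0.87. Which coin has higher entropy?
A

For binary distributions, entropy is maximized at p=0.5 and decreases as p moves toward 0 or 1.

H(A) = H(0.19) = 0.7015 bits
H(B) = H(0.87) = 0.5574 bits

Distribution A (p=0.19) is closer to uniform (p=0.5), so it has higher entropy.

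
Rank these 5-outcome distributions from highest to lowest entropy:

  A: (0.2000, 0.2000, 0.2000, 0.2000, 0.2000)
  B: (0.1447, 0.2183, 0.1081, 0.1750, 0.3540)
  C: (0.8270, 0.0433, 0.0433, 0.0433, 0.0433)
A > B > C

Key insight: Entropy is maximized by uniform distributions and minimized by concentrated distributions.

- Uniform distributions have maximum entropy log₂(5) = 2.3219 bits
- The more "peaked" or concentrated a distribution, the lower its entropy

Entropies:
  H(A) = 2.3219 bits
  H(B) = 2.2001 bits
  H(C) = 1.0105 bits

Ranking: A > B > C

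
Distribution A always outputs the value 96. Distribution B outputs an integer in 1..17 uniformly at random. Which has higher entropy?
B

A is deterministic, so H(A) = 0. B is uniform over 17 outcomes, so H(B) = log₂(17) = 4.087 bits. Any distribution with genuine randomness has higher entropy than a deterministic one.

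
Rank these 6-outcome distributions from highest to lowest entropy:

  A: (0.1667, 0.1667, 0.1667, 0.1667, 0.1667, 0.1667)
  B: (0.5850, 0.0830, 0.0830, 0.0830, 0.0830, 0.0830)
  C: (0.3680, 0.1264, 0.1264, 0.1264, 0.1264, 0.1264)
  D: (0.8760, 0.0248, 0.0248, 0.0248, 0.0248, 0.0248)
A > C > B > D

Key insight: Entropy is maximized by uniform distributions and minimized by concentrated distributions.

Entropies:
  H(A) = 2.5850 bits
  H(B) = 1.9427 bits
  H(C) = 2.4166 bits
  H(D) = 0.8287 bits

Ranking: A > C > B > D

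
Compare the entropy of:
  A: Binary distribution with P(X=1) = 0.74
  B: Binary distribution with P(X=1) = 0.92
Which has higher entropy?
A

For binary distributions, entropy is maximized at p=0.5 and decreases as p moves toward 0 or 1.

H(A) = H(0.74) = 0.8267 bits
H(B) = H(0.92) = 0.4022 bits

Distribution A (p=0.74) is closer to uniform (p=0.5), so it has higher entropy.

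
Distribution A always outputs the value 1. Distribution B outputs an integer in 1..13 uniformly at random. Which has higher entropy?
B

A is deterministic, so H(A) = 0. B is uniform over 13 outcomes, so H(B) = log₂(13) = 3.700 bits. Any distribution with genuine randomness has higher entropy than a deterministic one.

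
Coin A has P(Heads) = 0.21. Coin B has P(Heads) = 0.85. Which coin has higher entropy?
A

For binary distributions, entropy is maximized at p=0.5 and decreases as p moves toward 0 or 1.

H(A) = H(0.21) = 0.7415 bits
H(B) = H(0.85) = 0.6098 bits

Distribution A (p=0.21) is closer to uniform (p=0.5), so it has higher entropy.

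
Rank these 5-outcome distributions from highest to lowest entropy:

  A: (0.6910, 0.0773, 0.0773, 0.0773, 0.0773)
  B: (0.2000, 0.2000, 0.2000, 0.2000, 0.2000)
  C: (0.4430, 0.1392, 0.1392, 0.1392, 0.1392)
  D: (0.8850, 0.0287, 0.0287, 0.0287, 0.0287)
B > C > A > D

Key insight: Entropy is maximized by uniform distributions and minimized by concentrated distributions.

Entropies:
  H(A) = 1.5100 bits
  H(B) = 2.3219 bits
  H(C) = 2.1046 bits
  H(D) = 0.7448 bits

Ranking: B > C > A > D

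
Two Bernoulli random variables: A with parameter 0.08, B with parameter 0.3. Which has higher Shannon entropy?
B

For binary distributions, entropy is maximized at p=0.5 and decreases as p moves toward 0 or 1.

H(A) = H(0.08) = 0.4022 bits
H(B) = H(0.3) = 0.8813 bits

Distribution B (p=0.3) is closer to uniform (p=0.5), so it has higher entropy.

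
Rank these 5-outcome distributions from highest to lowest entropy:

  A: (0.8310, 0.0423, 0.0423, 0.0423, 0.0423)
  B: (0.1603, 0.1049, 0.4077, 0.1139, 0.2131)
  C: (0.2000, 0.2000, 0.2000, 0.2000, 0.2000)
C > B > A

Key insight: Entropy is maximized by uniform distributions and minimized by concentrated distributions.

- Uniform distributions have maximum entropy log₂(5) = 2.3219 bits
- The more "peaked" or concentrated a distribution, the lower its entropy

Entropies:
  H(A) = 0.9934 bits
  H(B) = 2.1247 bits
  H(C) = 2.3219 bits

Ranking: C > B > A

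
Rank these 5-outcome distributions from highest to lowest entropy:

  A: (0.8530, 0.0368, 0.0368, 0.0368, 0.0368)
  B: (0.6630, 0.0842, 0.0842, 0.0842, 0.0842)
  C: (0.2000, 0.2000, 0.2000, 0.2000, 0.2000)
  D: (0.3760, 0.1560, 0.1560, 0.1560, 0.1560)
C > D > B > A

Key insight: Entropy is maximized by uniform distributions and minimized by concentrated distributions.

Entropies:
  H(A) = 0.8963 bits
  H(B) = 1.5959 bits
  H(C) = 2.3219 bits
  H(D) = 2.2032 bits

Ranking: C > D > B > A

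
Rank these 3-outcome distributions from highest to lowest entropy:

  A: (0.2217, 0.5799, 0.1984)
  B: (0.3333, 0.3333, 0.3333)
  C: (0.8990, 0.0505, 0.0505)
B > A > C

Key insight: Entropy is maximized by uniform distributions and minimized by concentrated distributions.

- Uniform distributions have maximum entropy log₂(3) = 1.5850 bits
- The more "peaked" or concentrated a distribution, the lower its entropy

Entropies:
  H(A) = 1.4006 bits
  H(B) = 1.5850 bits
  H(C) = 0.5732 bits

Ranking: B > A > C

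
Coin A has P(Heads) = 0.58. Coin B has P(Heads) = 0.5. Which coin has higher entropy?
B

For binary distributions, entropy is maximized at p=0.5 and decreases as p moves toward 0 or 1.

H(A) = H(0.58) = 0.9815 bits
H(B) = H(0.5) = 1.0000 bits

Distribution B (p=0.5) is closer to uniform (p=0.5), so it has higher entropy.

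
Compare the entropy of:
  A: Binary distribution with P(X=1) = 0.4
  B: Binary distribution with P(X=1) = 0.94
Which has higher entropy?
A

For binary distributions, entropy is maximized at p=0.5 and decreases as p moves toward 0 or 1.

H(A) = H(0.4) = 0.9710 bits
H(B) = H(0.94) = 0.3274 bits

Distribution A (p=0.4) is closer to uniform (p=0.5), so it has higher entropy.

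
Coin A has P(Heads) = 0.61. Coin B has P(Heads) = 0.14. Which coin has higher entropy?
A

For binary distributions, entropy is maximized at p=0.5 and decreases as p moves toward 0 or 1.

H(A) = H(0.61) = 0.9648 bits
H(B) = H(0.14) = 0.5842 bits

Distribution A (p=0.61) is closer to uniform (p=0.5), so it has higher entropy.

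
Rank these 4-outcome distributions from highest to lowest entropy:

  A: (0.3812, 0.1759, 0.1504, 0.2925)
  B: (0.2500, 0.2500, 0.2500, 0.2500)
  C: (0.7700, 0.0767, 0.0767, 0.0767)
B > A > C

Key insight: Entropy is maximized by uniform distributions and minimized by concentrated distributions.

- Uniform distributions have maximum entropy log₂(4) = 2.0000 bits
- The more "peaked" or concentrated a distribution, the lower its entropy

Entropies:
  H(A) = 1.9012 bits
  H(B) = 2.0000 bits
  H(C) = 1.1426 bits

Ranking: B > A > C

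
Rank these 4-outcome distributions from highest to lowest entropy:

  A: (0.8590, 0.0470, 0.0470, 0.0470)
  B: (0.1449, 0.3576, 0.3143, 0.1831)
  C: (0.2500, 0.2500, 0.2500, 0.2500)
C > B > A

Key insight: Entropy is maximized by uniform distributions and minimized by concentrated distributions.

- Uniform distributions have maximum entropy log₂(4) = 2.0000 bits
- The more "peaked" or concentrated a distribution, the lower its entropy

Entropies:
  H(A) = 0.8103 bits
  H(B) = 1.9077 bits
  H(C) = 2.0000 bits

Ranking: C > B > A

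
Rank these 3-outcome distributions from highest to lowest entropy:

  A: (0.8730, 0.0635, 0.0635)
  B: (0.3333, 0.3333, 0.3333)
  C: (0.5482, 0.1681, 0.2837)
B > C > A

Key insight: Entropy is maximized by uniform distributions and minimized by concentrated distributions.

- Uniform distributions have maximum entropy log₂(3) = 1.5850 bits
- The more "peaked" or concentrated a distribution, the lower its entropy

Entropies:
  H(A) = 0.6762 bits
  H(B) = 1.5850 bits
  H(C) = 1.4234 bits

Ranking: B > C > A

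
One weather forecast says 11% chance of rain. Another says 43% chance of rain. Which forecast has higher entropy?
43% forecast

Treat each forecast as a Bernoulli distribution. Binary entropy is maximized at p=0.5 and falls off symmetrically toward 0 or 1. The 43% forecast is closer to 50%, so it is more uncertain. H(11%) ≈ 0.500 bits, H(43%) ≈ 0.986 bits.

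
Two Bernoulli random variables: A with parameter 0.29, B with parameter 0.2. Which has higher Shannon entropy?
A

For binary distributions, entropy is maximized at p=0.5 and decreases as p moves toward 0 or 1.

H(A) = H(0.29) = 0.8687 bits
H(B) = H(0.2) = 0.7219 bits

Distribution A (p=0.29) is closer to uniform (p=0.5), so it has higher entropy.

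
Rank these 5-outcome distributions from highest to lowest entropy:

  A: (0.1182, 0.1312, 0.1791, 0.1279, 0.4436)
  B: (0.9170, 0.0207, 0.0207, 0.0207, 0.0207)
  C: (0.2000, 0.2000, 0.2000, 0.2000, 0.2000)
C > A > B

Key insight: Entropy is maximized by uniform distributions and minimized by concentrated distributions.

- Uniform distributions have maximum entropy log₂(5) = 2.3219 bits
- The more "peaked" or concentrated a distribution, the lower its entropy

Entropies:
  H(A) = 2.0926 bits
  H(B) = 0.5787 bits
  H(C) = 2.3219 bits

Ranking: C > A > B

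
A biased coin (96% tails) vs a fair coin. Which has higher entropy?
Fair coin

The fair coin is uniform (p=0.5), maximizing binary entropy at 1 bit. The biased coin has H(0.96) ≈ 0.242 bits — its outcome is more predictable, so its entropy is lower.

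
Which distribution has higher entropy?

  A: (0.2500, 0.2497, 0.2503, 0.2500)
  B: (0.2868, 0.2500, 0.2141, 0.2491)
A

Both distributions are close to uniform, making this a harder comparison.

H(A) = 2.0000 bits
H(B) = 1.9924 bits

The distribution closer to uniform has higher entropy.
Answer: A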